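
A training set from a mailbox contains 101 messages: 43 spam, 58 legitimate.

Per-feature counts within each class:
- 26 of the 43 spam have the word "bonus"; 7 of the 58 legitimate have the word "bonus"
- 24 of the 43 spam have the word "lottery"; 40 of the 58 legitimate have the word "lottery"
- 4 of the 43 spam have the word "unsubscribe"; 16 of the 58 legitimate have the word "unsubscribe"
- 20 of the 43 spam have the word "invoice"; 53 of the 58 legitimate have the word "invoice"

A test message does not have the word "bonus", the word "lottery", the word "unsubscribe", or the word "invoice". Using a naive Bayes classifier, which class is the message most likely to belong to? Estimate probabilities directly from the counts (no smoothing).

spam: (43/101) × (17/43) × (19/43) × (39/43) × (23/43) ≈ 0.0360801
legitimate: (58/101) × (51/58) × (18/58) × (42/58) × (5/58) ≈ 0.00978265
Highest score → spam.

spam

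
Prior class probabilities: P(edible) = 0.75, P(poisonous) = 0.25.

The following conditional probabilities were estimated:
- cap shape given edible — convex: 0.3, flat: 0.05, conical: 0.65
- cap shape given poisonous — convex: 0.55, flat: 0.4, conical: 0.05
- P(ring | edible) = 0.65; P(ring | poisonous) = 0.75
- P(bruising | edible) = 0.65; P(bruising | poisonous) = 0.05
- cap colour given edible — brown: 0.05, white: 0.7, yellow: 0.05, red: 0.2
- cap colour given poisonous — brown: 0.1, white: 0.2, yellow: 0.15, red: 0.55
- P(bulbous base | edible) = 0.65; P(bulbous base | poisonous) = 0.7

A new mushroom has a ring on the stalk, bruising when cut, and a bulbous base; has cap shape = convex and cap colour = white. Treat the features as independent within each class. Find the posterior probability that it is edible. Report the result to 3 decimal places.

0.984

edible: 0.75 × 0.3 × 0.65 × 0.65 × 0.7 × 0.65 = 0.0432534375
poisonous: 0.25 × 0.55 × 0.75 × 0.05 × 0.2 × 0.7 = 0.000721875
P(edible | x) = 0.0432534375 / 0.0439753125 ≈ 0.984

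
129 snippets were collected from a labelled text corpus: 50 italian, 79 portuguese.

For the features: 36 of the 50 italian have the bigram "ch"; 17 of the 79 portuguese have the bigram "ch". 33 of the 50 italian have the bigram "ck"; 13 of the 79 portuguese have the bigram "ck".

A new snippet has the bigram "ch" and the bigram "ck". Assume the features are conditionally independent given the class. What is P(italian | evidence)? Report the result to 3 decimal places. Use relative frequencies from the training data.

0.895

italian: (50/129) × (36/50) × (33/50) ≈ 0.184186
portuguese: (79/129) × (17/79) × (13/79) ≈ 0.0216858
P(italian | x) = 0.184186 / 0.2058718 ≈ 0.895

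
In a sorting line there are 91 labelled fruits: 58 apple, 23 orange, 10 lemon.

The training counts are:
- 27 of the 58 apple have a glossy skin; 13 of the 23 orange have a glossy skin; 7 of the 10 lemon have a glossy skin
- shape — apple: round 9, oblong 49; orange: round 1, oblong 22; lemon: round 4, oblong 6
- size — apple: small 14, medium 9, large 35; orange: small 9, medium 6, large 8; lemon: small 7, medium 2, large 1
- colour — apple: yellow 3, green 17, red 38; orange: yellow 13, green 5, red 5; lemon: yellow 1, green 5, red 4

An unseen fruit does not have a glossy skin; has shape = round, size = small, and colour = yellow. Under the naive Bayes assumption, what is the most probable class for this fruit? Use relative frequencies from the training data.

orange

apple: (58/91) × (31/58) × (9/58) × (14/58) × (3/58) ≈ 0.000659976
orange: (23/91) × (10/23) × (1/23) × (9/23) × (13/23) ≈ 0.00105672
lemon: (10/91) × (3/10) × (4/10) × (7/10) × (1/10) ≈ 0.000923077
Highest score → orange.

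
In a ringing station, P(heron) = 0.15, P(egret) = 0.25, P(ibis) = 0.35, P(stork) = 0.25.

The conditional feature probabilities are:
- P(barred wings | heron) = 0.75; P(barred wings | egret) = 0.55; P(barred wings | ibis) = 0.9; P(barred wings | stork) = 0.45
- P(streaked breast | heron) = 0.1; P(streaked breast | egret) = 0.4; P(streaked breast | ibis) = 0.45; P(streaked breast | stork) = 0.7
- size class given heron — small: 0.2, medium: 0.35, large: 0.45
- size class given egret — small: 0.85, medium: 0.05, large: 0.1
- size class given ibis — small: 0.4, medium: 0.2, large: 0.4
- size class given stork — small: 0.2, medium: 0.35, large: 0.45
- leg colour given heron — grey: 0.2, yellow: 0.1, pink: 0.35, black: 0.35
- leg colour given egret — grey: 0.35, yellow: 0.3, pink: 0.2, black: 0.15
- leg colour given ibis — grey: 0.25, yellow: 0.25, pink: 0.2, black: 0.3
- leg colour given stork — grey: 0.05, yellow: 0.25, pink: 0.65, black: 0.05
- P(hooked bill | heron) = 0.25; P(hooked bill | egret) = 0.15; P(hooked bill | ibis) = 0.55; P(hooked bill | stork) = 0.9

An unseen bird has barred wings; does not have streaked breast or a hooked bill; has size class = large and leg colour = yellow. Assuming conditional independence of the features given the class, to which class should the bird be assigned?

ibis

heron: 0.15 × 0.75 × (1−0.1) × 0.45 × 0.1 × (1−0.25) = 0.0034171875
egret: 0.25 × 0.55 × (1−0.4) × 0.1 × 0.3 × (1−0.15) = 0.00210375
ibis: 0.35 × 0.9 × (1−0.45) × 0.4 × 0.25 × (1−0.55) = 0.00779625
stork: 0.25 × 0.45 × (1−0.7) × 0.45 × 0.25 × (1−0.9) = 0.0003796875
Highest score → ibis.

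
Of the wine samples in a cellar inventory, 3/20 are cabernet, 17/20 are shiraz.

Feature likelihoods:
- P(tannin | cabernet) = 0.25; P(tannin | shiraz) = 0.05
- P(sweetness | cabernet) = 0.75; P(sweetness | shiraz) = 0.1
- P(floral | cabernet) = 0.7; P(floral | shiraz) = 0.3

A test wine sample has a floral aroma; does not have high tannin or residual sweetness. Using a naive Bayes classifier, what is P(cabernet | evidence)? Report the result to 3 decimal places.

0.083

cabernet: 0.15 × (1−0.25) × (1−0.75) × 0.7 = 0.0196875
shiraz: 0.85 × (1−0.05) × (1−0.1) × 0.3 = 0.218025
P(cabernet | x) = 0.0196875 / 0.2377125 ≈ 0.083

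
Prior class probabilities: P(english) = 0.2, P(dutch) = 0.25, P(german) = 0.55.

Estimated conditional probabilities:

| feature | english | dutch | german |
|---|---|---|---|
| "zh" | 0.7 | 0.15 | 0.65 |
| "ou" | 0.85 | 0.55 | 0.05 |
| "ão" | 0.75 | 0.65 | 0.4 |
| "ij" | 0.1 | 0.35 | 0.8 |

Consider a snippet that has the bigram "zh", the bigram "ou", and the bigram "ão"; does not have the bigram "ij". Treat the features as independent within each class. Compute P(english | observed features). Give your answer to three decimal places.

0.888

english: 0.2 × 0.7 × 0.85 × 0.75 × (1−0.1) = 0.080325
dutch: 0.25 × 0.15 × 0.55 × 0.65 × (1−0.35) = 0.0087140625
german: 0.55 × 0.65 × 0.05 × 0.4 × (1−0.8) = 0.00143
P(english | x) = 0.080325 / 0.0904690625 ≈ 0.888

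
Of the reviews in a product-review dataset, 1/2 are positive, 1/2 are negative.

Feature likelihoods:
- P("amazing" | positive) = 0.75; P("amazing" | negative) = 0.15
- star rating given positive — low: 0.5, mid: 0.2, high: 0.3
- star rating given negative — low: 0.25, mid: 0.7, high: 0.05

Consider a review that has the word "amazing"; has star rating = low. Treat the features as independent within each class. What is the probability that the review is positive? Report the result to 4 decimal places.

0.9091

positive: 0.5 × 0.75 × 0.5 = 0.1875
negative: 0.5 × 0.15 × 0.25 = 0.01875
P(positive | x) = 0.1875 / 0.20625 ≈ 0.9091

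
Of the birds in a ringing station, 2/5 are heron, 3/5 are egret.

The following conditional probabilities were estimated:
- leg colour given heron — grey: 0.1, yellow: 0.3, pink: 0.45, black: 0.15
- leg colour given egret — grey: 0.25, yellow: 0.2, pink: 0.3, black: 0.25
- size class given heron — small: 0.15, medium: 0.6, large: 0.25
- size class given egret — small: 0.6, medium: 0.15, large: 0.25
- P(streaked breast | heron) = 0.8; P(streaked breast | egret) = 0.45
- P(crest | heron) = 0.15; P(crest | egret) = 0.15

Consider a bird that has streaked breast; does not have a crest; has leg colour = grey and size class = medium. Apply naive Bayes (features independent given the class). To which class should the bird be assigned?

heron: 0.4 × 0.1 × 0.6 × 0.8 × (1−0.15) = 0.01632
egret: 0.6 × 0.25 × 0.15 × 0.45 × (1−0.15) = 0.00860625
Highest score → heron.

heron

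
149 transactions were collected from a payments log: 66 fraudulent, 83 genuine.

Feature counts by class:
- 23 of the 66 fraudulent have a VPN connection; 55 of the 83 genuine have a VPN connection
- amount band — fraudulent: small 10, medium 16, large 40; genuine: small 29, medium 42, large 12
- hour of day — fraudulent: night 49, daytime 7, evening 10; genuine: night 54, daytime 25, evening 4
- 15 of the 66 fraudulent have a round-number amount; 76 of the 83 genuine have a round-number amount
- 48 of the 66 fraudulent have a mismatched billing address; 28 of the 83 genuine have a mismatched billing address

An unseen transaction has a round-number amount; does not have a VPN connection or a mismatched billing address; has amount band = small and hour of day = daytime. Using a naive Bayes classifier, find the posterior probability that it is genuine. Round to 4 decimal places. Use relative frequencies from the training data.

fraudulent: (66/149) × (43/66) × (10/66) × (7/66) × (15/66) × (18/66) ≈ 0.000287454
genuine: (83/149) × (28/83) × (29/83) × (25/83) × (76/83) × (55/83) ≈ 0.0119998
P(genuine | x) = 0.0119998 / 0.012287254 ≈ 0.9766

0.9766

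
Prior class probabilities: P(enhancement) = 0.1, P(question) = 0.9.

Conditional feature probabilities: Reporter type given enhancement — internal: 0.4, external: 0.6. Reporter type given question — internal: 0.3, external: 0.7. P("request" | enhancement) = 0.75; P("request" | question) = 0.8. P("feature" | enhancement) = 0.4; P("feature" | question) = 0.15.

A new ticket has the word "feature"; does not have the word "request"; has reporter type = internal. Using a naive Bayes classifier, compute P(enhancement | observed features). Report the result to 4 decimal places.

0.3306

enhancement: 0.1 × 0.4 × (1−0.75) × 0.4 = 0.004
question: 0.9 × 0.3 × (1−0.8) × 0.15 = 0.0081
P(enhancement | x) = 0.004 / 0.0121 ≈ 0.3306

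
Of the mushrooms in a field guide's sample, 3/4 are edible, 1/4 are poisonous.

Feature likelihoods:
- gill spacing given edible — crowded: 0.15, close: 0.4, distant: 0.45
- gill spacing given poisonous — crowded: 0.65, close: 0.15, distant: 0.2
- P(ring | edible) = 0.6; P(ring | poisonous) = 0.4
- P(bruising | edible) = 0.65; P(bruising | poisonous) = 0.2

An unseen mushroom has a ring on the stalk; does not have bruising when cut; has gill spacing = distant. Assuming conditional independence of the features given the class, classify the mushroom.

edible

edible: 0.75 × 0.45 × 0.6 × (1−0.65) = 0.070875
poisonous: 0.25 × 0.2 × 0.4 × (1−0.2) = 0.016
Highest score → edible.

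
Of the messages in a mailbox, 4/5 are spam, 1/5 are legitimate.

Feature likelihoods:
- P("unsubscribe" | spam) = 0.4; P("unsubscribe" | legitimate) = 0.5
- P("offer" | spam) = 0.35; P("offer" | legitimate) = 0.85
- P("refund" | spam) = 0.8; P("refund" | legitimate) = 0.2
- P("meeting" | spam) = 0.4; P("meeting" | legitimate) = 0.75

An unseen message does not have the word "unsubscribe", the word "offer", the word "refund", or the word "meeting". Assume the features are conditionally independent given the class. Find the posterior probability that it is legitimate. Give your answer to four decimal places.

spam: 0.8 × (1−0.4) × (1−0.35) × (1−0.8) × (1−0.4) = 0.03744
legitimate: 0.2 × (1−0.5) × (1−0.85) × (1−0.2) × (1−0.75) = 0.003
P(legitimate | x) = 0.003 / 0.04044 ≈ 0.0742

0.0742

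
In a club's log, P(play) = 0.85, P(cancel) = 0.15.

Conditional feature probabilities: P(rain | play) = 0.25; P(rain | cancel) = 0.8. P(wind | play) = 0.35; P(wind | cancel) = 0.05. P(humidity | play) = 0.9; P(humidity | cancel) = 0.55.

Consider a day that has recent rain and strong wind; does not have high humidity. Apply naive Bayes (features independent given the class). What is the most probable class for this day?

play: 0.85 × 0.25 × 0.35 × (1−0.9) = 0.0074375
cancel: 0.15 × 0.8 × 0.05 × (1−0.55) = 0.0027
Highest score → play.

play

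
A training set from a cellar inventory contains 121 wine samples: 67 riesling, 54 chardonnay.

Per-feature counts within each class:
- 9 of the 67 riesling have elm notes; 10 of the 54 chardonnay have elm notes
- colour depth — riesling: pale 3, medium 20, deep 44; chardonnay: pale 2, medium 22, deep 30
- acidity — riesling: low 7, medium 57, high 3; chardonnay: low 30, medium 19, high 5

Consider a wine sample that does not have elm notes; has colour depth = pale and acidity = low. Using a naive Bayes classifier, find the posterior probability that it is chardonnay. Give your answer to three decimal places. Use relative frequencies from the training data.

riesling: (67/121) × (58/67) × (3/67) × (7/67) ≈ 0.0022424
chardonnay: (54/121) × (44/54) × (2/54) × (30/54) ≈ 0.00748223
P(chardonnay | x) = 0.00748223 / 0.00972463 ≈ 0.769

0.769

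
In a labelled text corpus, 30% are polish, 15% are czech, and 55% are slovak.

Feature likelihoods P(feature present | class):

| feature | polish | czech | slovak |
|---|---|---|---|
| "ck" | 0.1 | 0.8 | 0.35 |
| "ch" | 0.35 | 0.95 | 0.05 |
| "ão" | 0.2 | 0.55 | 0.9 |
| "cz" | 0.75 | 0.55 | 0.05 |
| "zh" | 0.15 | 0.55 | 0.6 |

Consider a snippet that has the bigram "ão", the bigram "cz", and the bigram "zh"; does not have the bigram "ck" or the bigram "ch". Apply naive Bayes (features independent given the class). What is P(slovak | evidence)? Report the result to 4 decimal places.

polish: 0.3 × (1−0.1) × (1−0.35) × 0.2 × 0.75 × 0.15 = 0.00394875
czech: 0.15 × (1−0.8) × (1−0.95) × 0.55 × 0.55 × 0.55 = 0.0002495625
slovak: 0.55 × (1−0.35) × (1−0.05) × 0.9 × 0.05 × 0.6 = 0.009169875
P(slovak | x) = 0.009169875 / 0.0133681875 ≈ 0.6859

0.6859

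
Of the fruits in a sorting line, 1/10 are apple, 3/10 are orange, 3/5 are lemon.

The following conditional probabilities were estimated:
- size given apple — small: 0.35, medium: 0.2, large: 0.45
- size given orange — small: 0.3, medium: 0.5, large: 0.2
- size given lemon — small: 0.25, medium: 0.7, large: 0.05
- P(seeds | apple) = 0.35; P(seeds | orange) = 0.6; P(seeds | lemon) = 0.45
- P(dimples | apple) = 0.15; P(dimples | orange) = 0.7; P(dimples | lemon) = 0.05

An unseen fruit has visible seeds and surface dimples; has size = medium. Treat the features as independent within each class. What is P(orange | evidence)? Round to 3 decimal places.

0.857

apple: 0.1 × 0.2 × 0.35 × 0.15 = 0.00105
orange: 0.3 × 0.5 × 0.6 × 0.7 = 0.063
lemon: 0.6 × 0.7 × 0.45 × 0.05 = 0.00945
P(orange | x) = 0.063 / 0.0735 ≈ 0.857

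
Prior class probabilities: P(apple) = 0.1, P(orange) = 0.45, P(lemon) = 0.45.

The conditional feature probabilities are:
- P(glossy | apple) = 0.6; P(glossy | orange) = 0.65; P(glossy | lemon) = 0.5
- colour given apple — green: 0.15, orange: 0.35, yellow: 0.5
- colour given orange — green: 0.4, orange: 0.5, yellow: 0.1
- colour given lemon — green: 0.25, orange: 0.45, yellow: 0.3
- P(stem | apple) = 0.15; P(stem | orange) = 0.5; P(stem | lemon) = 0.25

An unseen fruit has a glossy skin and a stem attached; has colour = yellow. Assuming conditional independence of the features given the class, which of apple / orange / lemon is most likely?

apple: 0.1 × 0.6 × 0.5 × 0.15 = 0.0045
orange: 0.45 × 0.65 × 0.1 × 0.5 = 0.014625
lemon: 0.45 × 0.5 × 0.3 × 0.25 = 0.016875
Highest score → lemon.

lemon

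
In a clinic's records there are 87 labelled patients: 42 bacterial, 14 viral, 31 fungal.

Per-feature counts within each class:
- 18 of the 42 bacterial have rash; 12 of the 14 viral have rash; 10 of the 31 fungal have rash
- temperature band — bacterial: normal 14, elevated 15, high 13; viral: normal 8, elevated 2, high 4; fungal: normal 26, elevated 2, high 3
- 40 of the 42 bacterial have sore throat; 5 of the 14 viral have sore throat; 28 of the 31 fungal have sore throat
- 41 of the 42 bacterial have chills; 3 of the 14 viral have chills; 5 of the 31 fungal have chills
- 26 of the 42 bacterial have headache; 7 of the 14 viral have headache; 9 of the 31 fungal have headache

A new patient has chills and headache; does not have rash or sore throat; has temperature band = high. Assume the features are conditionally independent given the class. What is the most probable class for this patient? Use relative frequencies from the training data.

bacterial: (42/87) × (24/42) × (13/42) × (2/42) × (41/42) × (26/42) ≈ 0.00245711
viral: (14/87) × (2/14) × (4/14) × (9/14) × (3/14) × (7/14) ≈ 0.000452398
fungal: (31/87) × (21/31) × (3/31) × (3/31) × (5/31) × (9/31) ≈ 0.000105854
Highest score → bacterial.

bacterial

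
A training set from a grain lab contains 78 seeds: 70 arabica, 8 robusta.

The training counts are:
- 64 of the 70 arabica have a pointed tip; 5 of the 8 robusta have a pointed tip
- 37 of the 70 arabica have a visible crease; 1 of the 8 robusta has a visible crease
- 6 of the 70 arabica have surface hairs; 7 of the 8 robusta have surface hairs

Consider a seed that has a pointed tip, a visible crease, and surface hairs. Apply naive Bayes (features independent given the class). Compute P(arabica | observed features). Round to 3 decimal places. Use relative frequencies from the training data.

0.841

arabica: (70/78) × (64/70) × (37/70) × (6/70) ≈ 0.0371743
robusta: (8/78) × (5/8) × (1/8) × (7/8) ≈ 0.00701122
P(arabica | x) = 0.0371743 / 0.04418552 ≈ 0.841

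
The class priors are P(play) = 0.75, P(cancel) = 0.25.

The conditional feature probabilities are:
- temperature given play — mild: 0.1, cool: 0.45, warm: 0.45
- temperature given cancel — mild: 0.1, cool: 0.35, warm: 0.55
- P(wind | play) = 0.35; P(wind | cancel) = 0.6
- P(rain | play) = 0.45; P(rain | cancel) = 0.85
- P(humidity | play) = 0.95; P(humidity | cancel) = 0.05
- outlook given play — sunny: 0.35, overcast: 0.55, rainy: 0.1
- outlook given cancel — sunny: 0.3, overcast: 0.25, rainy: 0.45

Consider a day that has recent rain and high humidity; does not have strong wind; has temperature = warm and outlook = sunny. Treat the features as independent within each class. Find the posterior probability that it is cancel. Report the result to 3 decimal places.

0.021

play: 0.75 × 0.45 × (1−0.35) × 0.45 × 0.95 × 0.35 = 0.032823984375
cancel: 0.25 × 0.55 × (1−0.6) × 0.85 × 0.05 × 0.3 = 0.00070125
P(cancel | x) = 0.00070125 / 0.033525234375 ≈ 0.021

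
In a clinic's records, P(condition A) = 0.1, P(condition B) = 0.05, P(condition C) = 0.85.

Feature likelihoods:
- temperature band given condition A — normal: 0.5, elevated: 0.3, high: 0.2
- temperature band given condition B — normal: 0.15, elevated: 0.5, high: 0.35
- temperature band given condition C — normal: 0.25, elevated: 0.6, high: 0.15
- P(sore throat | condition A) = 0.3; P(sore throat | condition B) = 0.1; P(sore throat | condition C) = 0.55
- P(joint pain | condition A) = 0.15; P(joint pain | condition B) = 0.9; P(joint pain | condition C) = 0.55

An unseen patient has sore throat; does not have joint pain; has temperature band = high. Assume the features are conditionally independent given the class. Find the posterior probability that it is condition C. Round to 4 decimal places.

0.8568

condition A: 0.1 × 0.2 × 0.3 × (1−0.15) = 0.0051
condition B: 0.05 × 0.35 × 0.1 × (1−0.9) = 0.000175
condition C: 0.85 × 0.15 × 0.55 × (1−0.55) = 0.03155625
P(condition C | x) = 0.03155625 / 0.03683125 ≈ 0.8568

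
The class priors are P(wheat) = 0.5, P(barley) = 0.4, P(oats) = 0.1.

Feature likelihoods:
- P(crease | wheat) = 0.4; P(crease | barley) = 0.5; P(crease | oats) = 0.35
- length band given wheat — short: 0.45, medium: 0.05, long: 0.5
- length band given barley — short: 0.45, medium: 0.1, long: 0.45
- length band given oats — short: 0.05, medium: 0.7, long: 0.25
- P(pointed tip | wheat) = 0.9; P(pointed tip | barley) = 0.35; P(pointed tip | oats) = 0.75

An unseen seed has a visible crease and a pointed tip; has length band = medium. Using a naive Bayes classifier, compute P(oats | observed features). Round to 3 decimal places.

0.535

wheat: 0.5 × 0.4 × 0.05 × 0.9 = 0.009
barley: 0.4 × 0.5 × 0.1 × 0.35 = 0.007
oats: 0.1 × 0.35 × 0.7 × 0.75 = 0.018375
P(oats | x) = 0.018375 / 0.034375 ≈ 0.535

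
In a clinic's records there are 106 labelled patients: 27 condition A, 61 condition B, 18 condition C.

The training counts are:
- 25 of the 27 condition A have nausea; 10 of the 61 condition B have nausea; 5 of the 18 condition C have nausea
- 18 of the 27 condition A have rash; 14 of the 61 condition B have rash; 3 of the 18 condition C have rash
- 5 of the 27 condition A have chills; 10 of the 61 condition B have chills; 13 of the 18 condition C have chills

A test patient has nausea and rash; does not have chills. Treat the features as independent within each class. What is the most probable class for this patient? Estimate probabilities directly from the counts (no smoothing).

condition A

condition A: (27/106) × (25/27) × (18/27) × (22/27) ≈ 0.128116
condition B: (61/106) × (10/61) × (14/61) × (51/61) ≈ 0.0181023
condition C: (18/106) × (5/18) × (3/18) × (5/18) ≈ 0.00218379
Highest score → condition A.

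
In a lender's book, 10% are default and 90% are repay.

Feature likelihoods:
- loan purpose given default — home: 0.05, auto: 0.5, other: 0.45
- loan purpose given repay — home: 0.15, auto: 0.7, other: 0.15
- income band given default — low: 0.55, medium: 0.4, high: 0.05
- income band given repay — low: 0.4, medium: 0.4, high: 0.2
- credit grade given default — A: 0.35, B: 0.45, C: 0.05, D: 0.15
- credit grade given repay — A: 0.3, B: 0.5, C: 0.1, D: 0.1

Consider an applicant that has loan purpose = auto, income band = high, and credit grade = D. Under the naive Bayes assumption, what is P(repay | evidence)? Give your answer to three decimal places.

0.971

default: 0.1 × 0.5 × 0.05 × 0.15 = 0.000375
repay: 0.9 × 0.7 × 0.2 × 0.1 = 0.0126
P(repay | x) = 0.0126 / 0.012975 ≈ 0.971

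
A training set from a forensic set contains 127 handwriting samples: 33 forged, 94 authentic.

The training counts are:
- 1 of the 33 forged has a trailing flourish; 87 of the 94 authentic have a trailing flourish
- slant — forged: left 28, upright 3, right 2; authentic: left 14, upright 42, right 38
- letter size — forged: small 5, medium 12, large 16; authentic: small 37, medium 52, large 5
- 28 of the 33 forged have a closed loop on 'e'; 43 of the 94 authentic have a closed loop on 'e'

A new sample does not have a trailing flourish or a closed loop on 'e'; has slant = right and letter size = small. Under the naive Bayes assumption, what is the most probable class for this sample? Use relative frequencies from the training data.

forged: (33/127) × (32/33) × (2/33) × (5/33) × (5/33) ≈ 0.00035057
authentic: (94/127) × (7/94) × (38/94) × (37/94) × (51/94) ≈ 0.00475846
Highest score → authentic.

authentic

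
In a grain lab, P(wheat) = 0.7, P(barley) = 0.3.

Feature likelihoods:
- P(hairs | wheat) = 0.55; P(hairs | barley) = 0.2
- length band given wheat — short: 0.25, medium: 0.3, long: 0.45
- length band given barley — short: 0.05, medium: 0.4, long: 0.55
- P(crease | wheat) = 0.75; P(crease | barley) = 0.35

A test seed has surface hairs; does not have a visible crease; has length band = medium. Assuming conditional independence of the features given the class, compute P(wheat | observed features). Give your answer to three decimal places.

0.649

wheat: 0.7 × 0.55 × 0.3 × (1−0.75) = 0.028875
barley: 0.3 × 0.2 × 0.4 × (1−0.35) = 0.0156
P(wheat | x) = 0.028875 / 0.044475 ≈ 0.649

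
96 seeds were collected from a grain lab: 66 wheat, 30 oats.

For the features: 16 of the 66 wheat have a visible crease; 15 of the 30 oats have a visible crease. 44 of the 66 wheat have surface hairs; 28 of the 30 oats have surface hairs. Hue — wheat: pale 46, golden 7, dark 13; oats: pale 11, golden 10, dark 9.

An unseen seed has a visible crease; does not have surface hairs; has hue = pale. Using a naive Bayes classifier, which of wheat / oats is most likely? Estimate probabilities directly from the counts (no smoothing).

wheat: (66/96) × (16/66) × (22/66) × (46/66) ≈ 0.0387205
oats: (30/96) × (15/30) × (2/30) × (11/30) ≈ 0.00381944
Highest score → wheat.

wheat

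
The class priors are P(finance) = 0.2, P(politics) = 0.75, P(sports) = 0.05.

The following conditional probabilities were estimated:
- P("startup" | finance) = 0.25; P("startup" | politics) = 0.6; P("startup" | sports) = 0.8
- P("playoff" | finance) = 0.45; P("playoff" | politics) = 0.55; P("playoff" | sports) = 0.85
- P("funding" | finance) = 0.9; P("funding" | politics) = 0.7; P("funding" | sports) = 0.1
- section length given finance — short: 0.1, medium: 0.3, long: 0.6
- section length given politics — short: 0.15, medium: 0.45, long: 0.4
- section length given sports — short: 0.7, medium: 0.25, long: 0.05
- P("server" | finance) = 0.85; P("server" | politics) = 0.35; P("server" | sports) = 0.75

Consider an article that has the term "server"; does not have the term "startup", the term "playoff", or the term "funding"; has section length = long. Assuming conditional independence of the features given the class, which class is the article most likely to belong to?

politics

finance: 0.2 × (1−0.25) × (1−0.45) × (1−0.9) × 0.6 × 0.85 = 0.0042075
politics: 0.75 × (1−0.6) × (1−0.55) × (1−0.7) × 0.4 × 0.35 = 0.00567
sports: 0.05 × (1−0.8) × (1−0.85) × (1−0.1) × 0.05 × 0.75 = 0.000050625
Highest score → politics.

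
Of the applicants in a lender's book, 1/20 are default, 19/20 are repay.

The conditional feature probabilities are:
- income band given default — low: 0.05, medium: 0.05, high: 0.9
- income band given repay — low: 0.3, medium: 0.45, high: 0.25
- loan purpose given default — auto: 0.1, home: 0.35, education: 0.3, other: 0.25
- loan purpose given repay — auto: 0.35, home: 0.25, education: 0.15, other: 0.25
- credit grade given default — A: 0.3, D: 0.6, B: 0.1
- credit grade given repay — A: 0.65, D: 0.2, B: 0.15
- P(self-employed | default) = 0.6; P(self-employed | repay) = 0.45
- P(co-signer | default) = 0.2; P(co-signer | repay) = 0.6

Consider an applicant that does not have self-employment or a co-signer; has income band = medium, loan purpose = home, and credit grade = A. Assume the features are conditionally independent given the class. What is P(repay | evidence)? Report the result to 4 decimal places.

default: 0.05 × 0.05 × 0.35 × 0.3 × (1−0.6) × (1−0.2) = 0.000084
repay: 0.95 × 0.45 × 0.25 × 0.65 × (1−0.45) × (1−0.6) = 0.015283125
P(repay | x) = 0.015283125 / 0.015367125 ≈ 0.9945

0.9945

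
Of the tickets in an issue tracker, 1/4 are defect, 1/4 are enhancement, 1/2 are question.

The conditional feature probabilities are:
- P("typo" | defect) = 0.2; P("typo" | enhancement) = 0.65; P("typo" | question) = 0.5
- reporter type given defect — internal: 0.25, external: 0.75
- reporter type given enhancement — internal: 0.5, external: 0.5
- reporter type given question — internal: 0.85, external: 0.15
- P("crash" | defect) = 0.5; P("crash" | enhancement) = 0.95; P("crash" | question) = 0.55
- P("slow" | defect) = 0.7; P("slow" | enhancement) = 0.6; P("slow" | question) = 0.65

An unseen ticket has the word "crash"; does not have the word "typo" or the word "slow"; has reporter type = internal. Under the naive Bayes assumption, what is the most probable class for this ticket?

defect: 0.25 × (1−0.2) × 0.25 × 0.5 × (1−0.7) = 0.0075
enhancement: 0.25 × (1−0.65) × 0.5 × 0.95 × (1−0.6) = 0.016625
question: 0.5 × (1−0.5) × 0.85 × 0.55 × (1−0.65) = 0.04090625
Highest score → question.

question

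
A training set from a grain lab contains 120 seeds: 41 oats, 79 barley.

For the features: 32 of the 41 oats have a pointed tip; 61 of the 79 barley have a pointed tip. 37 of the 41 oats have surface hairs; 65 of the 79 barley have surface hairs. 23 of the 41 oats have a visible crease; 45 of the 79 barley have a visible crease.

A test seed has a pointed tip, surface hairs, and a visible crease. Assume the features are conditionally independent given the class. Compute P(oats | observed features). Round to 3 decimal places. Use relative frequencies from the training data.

oats: (41/120) × (32/41) × (37/41) × (23/41) ≈ 0.134999
barley: (79/120) × (61/79) × (65/79) × (45/79) ≈ 0.238243
P(oats | x) = 0.134999 / 0.373242 ≈ 0.362

0.362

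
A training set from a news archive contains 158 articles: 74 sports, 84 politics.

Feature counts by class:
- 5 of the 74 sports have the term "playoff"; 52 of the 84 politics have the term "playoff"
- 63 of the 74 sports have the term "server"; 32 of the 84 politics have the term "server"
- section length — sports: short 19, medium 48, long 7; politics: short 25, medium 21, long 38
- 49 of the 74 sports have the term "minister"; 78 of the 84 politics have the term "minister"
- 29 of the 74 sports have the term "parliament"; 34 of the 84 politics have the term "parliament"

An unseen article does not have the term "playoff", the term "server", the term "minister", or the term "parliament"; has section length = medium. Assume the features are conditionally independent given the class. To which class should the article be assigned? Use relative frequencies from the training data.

sports

sports: (74/158) × (69/74) × (11/74) × (48/74) × (25/74) × (45/74) ≈ 0.00865071
politics: (84/158) × (32/84) × (52/84) × (21/84) × (6/84) × (50/84) ≈ 0.00133266
Highest score → sports.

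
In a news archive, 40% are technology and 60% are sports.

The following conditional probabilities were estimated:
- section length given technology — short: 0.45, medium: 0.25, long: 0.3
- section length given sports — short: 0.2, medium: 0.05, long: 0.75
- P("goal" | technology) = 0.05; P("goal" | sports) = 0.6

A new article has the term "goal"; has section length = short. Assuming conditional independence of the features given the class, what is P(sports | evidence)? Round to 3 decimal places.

0.889

technology: 0.4 × 0.45 × 0.05 = 0.009
sports: 0.6 × 0.2 × 0.6 = 0.072
P(sports | x) = 0.072 / 0.081 ≈ 0.889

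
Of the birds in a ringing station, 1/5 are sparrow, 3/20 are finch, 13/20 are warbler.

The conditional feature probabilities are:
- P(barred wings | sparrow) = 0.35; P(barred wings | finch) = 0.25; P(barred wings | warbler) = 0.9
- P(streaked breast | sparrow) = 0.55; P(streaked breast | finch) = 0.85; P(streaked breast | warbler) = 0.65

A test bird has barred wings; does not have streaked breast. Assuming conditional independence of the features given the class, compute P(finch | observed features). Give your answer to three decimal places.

sparrow: 0.2 × 0.35 × (1−0.55) = 0.0315
finch: 0.15 × 0.25 × (1−0.85) = 0.005625
warbler: 0.65 × 0.9 × (1−0.65) = 0.20475
P(finch | x) = 0.005625 / 0.241875 ≈ 0.023

0.023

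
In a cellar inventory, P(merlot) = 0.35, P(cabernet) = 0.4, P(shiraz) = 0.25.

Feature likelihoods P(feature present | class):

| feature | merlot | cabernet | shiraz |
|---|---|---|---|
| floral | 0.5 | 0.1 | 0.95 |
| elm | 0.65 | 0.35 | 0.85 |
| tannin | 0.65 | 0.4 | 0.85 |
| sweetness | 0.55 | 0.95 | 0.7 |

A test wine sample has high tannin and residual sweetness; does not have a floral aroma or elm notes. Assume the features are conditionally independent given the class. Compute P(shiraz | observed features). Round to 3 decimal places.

0.010

merlot: 0.35 × (1−0.5) × (1−0.65) × 0.65 × 0.55 = 0.021896875
cabernet: 0.4 × (1−0.1) × (1−0.35) × 0.4 × 0.95 = 0.08892
shiraz: 0.25 × (1−0.95) × (1−0.85) × 0.85 × 0.7 = 0.001115625
P(shiraz | x) = 0.001115625 / 0.1119325 ≈ 0.010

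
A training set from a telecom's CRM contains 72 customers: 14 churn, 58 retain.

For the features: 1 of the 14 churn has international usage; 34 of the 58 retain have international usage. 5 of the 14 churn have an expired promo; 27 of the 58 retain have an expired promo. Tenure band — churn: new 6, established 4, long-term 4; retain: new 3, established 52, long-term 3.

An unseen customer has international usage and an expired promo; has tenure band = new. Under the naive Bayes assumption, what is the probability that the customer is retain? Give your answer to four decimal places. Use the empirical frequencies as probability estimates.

churn: (14/72) × (1/14) × (5/14) × (6/14) ≈ 0.00212585
retain: (58/72) × (34/58) × (27/58) × (3/58) ≈ 0.0113704
P(retain | x) = 0.0113704 / 0.01349625 ≈ 0.8425

0.8425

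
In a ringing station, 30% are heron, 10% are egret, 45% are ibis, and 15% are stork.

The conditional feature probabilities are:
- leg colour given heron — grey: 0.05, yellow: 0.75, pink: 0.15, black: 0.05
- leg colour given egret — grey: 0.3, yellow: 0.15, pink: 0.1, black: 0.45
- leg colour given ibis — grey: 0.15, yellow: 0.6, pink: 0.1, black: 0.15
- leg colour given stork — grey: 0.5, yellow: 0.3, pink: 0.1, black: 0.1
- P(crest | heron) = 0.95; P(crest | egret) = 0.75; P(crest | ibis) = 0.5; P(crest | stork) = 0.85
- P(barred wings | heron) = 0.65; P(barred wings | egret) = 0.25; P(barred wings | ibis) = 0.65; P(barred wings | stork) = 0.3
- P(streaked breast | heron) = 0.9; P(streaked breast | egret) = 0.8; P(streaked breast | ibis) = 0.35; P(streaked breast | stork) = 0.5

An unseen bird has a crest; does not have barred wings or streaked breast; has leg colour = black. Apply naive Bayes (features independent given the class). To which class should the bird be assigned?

heron: 0.3 × 0.05 × 0.95 × (1−0.65) × (1−0.9) = 0.00049875
egret: 0.1 × 0.45 × 0.75 × (1−0.25) × (1−0.8) = 0.0050625
ibis: 0.45 × 0.15 × 0.5 × (1−0.65) × (1−0.35) = 0.007678125
stork: 0.15 × 0.1 × 0.85 × (1−0.3) × (1−0.5) = 0.0044625
Highest score → ibis.

ibis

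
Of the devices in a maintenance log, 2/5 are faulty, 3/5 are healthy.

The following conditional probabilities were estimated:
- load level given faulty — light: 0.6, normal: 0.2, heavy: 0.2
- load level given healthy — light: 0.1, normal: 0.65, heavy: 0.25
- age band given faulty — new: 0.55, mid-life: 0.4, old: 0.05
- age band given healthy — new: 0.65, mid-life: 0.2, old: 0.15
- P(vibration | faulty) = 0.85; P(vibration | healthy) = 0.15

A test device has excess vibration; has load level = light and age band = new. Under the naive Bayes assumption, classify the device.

faulty: 0.4 × 0.6 × 0.55 × 0.85 = 0.1122
healthy: 0.6 × 0.1 × 0.65 × 0.15 = 0.00585
Highest score → faulty.

faulty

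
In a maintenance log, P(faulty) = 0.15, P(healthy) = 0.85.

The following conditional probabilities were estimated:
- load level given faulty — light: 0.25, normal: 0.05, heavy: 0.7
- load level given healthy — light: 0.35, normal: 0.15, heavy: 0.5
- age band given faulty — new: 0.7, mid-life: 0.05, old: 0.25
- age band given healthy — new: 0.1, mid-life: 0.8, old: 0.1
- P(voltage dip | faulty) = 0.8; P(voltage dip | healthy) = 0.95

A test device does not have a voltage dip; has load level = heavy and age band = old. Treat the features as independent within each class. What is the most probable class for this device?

faulty: 0.15 × 0.7 × 0.25 × (1−0.8) = 0.00525
healthy: 0.85 × 0.5 × 0.1 × (1−0.95) = 0.002125
Highest score → faulty.

faulty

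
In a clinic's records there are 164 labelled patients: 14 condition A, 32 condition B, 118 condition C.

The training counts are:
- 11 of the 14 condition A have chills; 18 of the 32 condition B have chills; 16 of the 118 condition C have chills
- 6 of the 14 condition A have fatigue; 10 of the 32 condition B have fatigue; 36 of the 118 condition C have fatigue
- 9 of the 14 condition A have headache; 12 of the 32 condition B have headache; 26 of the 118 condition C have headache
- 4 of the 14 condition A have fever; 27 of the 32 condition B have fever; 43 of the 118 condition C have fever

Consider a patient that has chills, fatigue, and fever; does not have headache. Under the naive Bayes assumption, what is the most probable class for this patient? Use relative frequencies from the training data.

condition B

condition A: (14/164) × (11/14) × (6/14) × (5/14) × (4/14) ≈ 0.00293323
condition B: (32/164) × (18/32) × (10/32) × (20/32) × (27/32) ≈ 0.0180872
condition C: (118/164) × (16/118) × (36/118) × (92/118) × (43/118) ≈ 0.00845647
Highest score → condition B.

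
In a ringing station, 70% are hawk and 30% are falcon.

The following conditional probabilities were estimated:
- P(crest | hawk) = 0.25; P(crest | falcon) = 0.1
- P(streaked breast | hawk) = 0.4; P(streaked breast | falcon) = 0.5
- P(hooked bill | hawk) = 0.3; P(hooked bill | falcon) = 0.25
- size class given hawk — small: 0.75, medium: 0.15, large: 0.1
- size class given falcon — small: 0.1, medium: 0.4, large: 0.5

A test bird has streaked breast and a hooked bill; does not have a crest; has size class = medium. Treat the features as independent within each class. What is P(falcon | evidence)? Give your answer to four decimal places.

hawk: 0.7 × (1−0.25) × 0.4 × 0.3 × 0.15 = 0.00945
falcon: 0.3 × (1−0.1) × 0.5 × 0.25 × 0.4 = 0.0135
P(falcon | x) = 0.0135 / 0.02295 ≈ 0.5882

0.5882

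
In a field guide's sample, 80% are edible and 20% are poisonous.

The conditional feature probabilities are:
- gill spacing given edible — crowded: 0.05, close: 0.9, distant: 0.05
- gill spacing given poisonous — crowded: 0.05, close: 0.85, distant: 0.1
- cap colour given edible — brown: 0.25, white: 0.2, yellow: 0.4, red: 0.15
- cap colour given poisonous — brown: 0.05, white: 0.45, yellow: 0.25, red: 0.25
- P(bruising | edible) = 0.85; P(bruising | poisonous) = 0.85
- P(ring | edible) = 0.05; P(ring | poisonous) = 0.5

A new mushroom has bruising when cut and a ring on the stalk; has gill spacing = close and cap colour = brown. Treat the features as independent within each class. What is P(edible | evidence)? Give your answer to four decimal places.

0.6792

edible: 0.8 × 0.9 × 0.25 × 0.85 × 0.05 = 0.00765
poisonous: 0.2 × 0.85 × 0.05 × 0.85 × 0.5 = 0.0036125
P(edible | x) = 0.00765 / 0.0112625 ≈ 0.6792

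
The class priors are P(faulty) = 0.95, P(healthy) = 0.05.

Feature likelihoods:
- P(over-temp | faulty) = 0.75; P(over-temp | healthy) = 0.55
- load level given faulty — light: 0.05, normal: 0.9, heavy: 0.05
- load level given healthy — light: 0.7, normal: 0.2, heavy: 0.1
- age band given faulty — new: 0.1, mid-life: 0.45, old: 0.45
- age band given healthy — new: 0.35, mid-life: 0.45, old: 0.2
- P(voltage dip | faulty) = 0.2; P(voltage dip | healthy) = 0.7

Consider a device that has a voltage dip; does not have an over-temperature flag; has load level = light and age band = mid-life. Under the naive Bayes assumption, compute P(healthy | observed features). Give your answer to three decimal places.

0.823

faulty: 0.95 × (1−0.75) × 0.05 × 0.45 × 0.2 = 0.00106875
healthy: 0.05 × (1−0.55) × 0.7 × 0.45 × 0.7 = 0.00496125
P(healthy | x) = 0.00496125 / 0.00603 ≈ 0.823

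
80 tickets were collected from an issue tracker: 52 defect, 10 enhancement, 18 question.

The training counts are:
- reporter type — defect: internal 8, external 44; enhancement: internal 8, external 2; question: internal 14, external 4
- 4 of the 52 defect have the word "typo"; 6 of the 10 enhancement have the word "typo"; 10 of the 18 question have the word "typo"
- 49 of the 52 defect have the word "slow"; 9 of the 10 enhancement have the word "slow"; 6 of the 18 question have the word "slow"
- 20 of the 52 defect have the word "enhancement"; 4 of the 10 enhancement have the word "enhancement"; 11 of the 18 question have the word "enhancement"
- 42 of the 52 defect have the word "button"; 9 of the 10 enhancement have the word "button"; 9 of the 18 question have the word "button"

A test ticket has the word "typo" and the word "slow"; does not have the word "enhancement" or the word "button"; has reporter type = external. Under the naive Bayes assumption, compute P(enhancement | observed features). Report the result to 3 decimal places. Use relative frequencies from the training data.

0.111

defect: (52/80) × (44/52) × (4/52) × (49/52) × (32/52) × (10/52) ≈ 0.00471797
enhancement: (10/80) × (2/10) × (6/10) × (9/10) × (6/10) × (1/10) = 0.00081
question: (18/80) × (4/18) × (10/18) × (6/18) × (7/18) × (9/18) ≈ 0.00180041
P(enhancement | x) = 0.00081 / 0.00732838 ≈ 0.111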